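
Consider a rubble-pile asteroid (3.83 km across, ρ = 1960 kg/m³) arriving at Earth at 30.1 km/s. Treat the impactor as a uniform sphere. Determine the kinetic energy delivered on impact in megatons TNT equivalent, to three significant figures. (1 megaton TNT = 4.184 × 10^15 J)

E ≈ 6.24 × 10^6 Mt TNT

d = 3830 m; v = 30100 m/s.
Mass m = (π/6) ρ d³ = (π/6) × 1960 × (3830)³ = 5.766 × 10^13 kg
E = ½ m v² = 0.5 × 5.766 × 10^13 × (30100)² = 2.612 × 10^22 J
   = 2.612 × 10^22 / 4.184×10^15 = 6.243 × 10^6 Mt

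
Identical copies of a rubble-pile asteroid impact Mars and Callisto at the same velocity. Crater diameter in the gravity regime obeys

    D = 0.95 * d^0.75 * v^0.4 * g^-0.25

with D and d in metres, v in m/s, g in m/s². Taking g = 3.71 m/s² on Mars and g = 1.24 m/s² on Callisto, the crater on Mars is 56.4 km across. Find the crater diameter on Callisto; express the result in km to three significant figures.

All impactor-dependent factors cancel in the ratio, leaving D_Callisto/D_Mars = (g_Callisto/g_Mars)^-0.25.
(1.24/3.71)^-0.25 = 0.3342^-0.25 = 1.315
D_Callisto = 1.315 × 56.4 km = 74.2 km

D ≈ 74.2 km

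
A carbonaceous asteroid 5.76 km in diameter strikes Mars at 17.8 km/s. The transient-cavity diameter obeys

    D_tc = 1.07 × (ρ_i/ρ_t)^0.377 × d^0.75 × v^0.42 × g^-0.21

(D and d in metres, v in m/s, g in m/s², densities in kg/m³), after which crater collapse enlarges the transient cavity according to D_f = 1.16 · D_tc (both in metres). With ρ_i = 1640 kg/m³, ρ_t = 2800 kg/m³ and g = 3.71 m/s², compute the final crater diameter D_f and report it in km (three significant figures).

D_f ≈ 31.1 km

In SI: d = 5760 m, v = 17800 m/s.
(ρ_i/ρ_t)^0.377 = (1640/2800)^0.377 = 0.8174
d^0.75 = 5760^0.75 = 661.2
v^0.42 = 17800^0.42 = 60.98
g^-0.21 = 3.71^-0.21 = 0.7593
D_tc = 1.07 × 0.8174 × 661.2 × 60.98 × 0.7593 = 26780 m
D_f = 1.16 × 26780 = 31065 m
     = 31.06 km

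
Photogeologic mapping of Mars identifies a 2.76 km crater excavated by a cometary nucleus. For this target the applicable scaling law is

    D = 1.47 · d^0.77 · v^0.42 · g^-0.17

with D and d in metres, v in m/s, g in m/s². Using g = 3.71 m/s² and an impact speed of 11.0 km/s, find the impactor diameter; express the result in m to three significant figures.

Rearranging for d: d = [D / (1.47 · 11000^0.42 · 3.71^-0.17)]^(1/0.77).
D = 2760 m.
11000^0.42 = 49.82
3.71^-0.17 = 0.8002
Denominator = 1.47 × 49.82 × 0.8002 = 58.60
D / 58.60 = 2760 / 58.60 = 47.10
d = 47.10^(1/0.77) = 47.10^1.2987 = 148.9 m

d ≈ 149 m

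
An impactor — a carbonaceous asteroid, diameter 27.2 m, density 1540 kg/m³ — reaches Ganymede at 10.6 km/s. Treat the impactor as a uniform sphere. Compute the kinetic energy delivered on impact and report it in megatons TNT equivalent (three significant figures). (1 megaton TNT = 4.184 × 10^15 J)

E ≈ 0.218 Mt TNT

v = 10600 m/s.
Mass m = (π/6) ρ d³ = (π/6) × 1540 × (27.2)³ = 1.623 × 10^7 kg
E = ½ m v² = 0.5 × 1.623 × 10^7 × (10600)² = 9.118 × 10^14 J
   = 9.118 × 10^14 / 4.184×10^15 = 0.2179 Mt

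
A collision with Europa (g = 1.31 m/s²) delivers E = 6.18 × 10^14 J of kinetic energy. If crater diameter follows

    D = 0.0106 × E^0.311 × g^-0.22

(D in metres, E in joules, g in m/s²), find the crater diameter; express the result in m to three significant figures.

D ≈ 398 m

E^0.311 = (6.18 × 10^14)^0.311 = 3.981 × 10^4
g^-0.22 = 1.31^-0.22 = 0.9423
D = 0.0106 × 3.981 × 10^4 × 0.9423 = 397.6 m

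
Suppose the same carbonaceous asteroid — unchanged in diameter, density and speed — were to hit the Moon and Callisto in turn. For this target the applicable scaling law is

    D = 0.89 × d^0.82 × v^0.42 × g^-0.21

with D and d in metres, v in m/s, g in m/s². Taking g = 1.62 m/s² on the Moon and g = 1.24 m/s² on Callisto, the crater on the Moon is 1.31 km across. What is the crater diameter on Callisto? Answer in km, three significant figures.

D ≈ 1.39 km

All impactor-dependent factors cancel in the ratio, leaving D_Callisto/D_Moon = (g_Callisto/g_Moon)^-0.21.
(1.24/1.62)^-0.21 = 0.7654^-0.21 = 1.058
D_Callisto = 1.058 × 1.31 km = 1.39 km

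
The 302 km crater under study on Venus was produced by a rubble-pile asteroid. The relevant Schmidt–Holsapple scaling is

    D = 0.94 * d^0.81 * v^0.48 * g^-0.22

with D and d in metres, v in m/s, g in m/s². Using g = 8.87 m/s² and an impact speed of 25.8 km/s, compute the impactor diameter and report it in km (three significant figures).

Rearranging for d: d = [D / (0.94 · 25800^0.48 · 8.87^-0.22)]^(1/0.81).
D = 302000 m.
25800^0.48 = 131.1
8.87^-0.22 = 0.6187
Denominator = 0.94 × 131.1 × 0.6187 = 76.24
D / 76.24 = 302000 / 76.24 = 3961
d = 3961^(1/0.81) = 3961^1.2346 = 27660 m

d ≈ 27.7 km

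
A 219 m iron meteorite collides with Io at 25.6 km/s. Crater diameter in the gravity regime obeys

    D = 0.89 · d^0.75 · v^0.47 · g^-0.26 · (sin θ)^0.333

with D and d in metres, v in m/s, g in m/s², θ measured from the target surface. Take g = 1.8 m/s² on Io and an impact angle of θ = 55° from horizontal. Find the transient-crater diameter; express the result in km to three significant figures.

D ≈ 4.80 km

In SI units: v = 25600 m/s.
d^0.75 = 219^0.75 = 56.93
v^0.47 = 25600^0.47 = 118.0
g^-0.26 = 1.8^-0.26 = 0.8583
(sin 55°)^0.333 = 0.8192^0.333 = 0.9357
D = 0.89 × 56.93 × 118.0 × 0.8583 × 0.9357 = 4802 m
   = 4.802 km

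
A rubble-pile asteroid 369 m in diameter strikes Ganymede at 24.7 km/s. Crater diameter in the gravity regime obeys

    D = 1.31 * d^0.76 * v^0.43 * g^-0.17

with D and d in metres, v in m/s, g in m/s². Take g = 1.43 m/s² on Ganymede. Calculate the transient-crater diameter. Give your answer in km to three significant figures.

D ≈ 8.52 km

In SI units: v = 24700 m/s.
d^0.76 = 369^0.76 = 89.32
v^0.43 = 24700^0.43 = 77.42
g^-0.17 = 1.43^-0.17 = 0.9410
D = 1.31 × 89.32 × 77.42 × 0.9410 = 8524 m
   = 8.524 km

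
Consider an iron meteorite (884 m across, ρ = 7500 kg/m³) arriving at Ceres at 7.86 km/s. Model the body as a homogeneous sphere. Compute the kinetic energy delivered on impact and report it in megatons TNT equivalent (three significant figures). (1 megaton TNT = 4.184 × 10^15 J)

E ≈ 20000 Mt TNT

v = 7860 m/s.
Mass m = (π/6) ρ d³ = (π/6) × 7500 × (884)³ = 2.713 × 10^12 kg
E = ½ m v² = 0.5 × 2.713 × 10^12 × (7860)² = 8.380 × 10^19 J
   = 8.380 × 10^19 / 4.184×10^15 = 20029 Mt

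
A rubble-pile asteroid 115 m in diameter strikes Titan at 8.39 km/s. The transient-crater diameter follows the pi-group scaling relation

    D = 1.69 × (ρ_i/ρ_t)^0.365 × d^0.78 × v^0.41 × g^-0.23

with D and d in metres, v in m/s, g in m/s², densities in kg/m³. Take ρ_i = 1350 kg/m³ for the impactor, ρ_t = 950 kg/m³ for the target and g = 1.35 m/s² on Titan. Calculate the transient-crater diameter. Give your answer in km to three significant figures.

In SI units: v = 8390 m/s.
(ρ_i/ρ_t)^0.365 = (1350/950)^0.365 = 1.137
d^0.78 = 115^0.78 = 40.49
v^0.41 = 8390^0.41 = 40.62
g^-0.23 = 1.35^-0.23 = 0.9333
D = 1.69 × 1.137 × 40.49 × 40.62 × 0.9333 = 2950 m
   = 2.950 km

D ≈ 2.95 km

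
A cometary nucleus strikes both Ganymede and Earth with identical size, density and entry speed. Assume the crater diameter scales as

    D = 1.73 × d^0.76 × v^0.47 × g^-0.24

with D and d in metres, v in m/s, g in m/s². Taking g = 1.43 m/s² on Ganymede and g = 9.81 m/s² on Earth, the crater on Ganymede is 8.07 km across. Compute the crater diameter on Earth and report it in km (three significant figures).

All impactor-dependent factors cancel in the ratio, leaving D_Earth/D_Ganymede = (g_Earth/g_Ganymede)^-0.24.
(9.81/1.43)^-0.24 = 6.860^-0.24 = 0.6299
D_Earth = 0.6299 × 8.07 km = 5.08 km

D ≈ 5.08 km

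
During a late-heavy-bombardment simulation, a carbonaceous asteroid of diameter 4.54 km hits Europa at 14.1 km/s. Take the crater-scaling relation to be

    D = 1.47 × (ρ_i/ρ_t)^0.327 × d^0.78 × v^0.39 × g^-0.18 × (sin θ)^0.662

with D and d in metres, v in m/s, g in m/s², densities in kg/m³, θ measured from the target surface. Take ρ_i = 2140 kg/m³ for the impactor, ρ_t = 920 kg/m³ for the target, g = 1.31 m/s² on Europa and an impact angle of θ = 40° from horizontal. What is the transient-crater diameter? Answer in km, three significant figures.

D ≈ 40.7 km

In SI units: d = 4540 m, v = 14100 m/s.
(ρ_i/ρ_t)^0.327 = (2140/920)^0.327 = 1.318
d^0.78 = 4540^0.78 = 712.0
v^0.39 = 14100^0.39 = 41.51
g^-0.18 = 1.31^-0.18 = 0.9526
(sin 40°)^0.662 = 0.6428^0.662 = 0.7464
D = 1.47 × 1.318 × 712.0 × 41.51 × 0.9526 × 0.7464 = 40714 m
   = 40.71 km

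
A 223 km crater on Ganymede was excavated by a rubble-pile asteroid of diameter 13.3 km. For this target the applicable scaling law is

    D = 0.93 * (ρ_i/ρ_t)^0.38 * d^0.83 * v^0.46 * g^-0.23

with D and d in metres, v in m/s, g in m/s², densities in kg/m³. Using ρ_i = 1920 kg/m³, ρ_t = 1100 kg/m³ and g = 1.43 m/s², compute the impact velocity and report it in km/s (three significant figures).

Rearranging for v: v = [D / (0.93 · (1920/1100)^0.38 · 13300^0.83 · 1.43^-0.23)]^(1/0.46).
D = 223000 m.
(1920/1100)^0.38 = 1.236
13300^0.83 = 2647
1.43^-0.23 = 0.9210
Denominator = 0.93 × 1.236 × 2647 × 0.9210 = 2802
D / 2802 = 223000 / 2802 = 79.59
v = 79.59^(1/0.46) = 79.59^2.1739 = 13561 m/s

v ≈ 13.6 km/s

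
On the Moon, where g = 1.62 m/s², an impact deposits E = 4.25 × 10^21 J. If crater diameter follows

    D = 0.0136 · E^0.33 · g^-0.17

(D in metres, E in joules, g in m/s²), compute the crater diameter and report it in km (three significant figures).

D ≈ 172 km

E^0.33 = (4.25 × 10^21)^0.33 = 1.372 × 10^7
g^-0.17 = 1.62^-0.17 = 0.9213
D = 0.0136 × 1.372 × 10^7 × 0.9213 = 1.719 × 10^5 m
   = 171.9 km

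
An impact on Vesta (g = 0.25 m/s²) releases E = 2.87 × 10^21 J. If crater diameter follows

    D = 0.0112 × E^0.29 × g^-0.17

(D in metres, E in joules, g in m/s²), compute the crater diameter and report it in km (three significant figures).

E^0.29 = (2.87 × 10^21)^0.29 = 1.670 × 10^6
g^-0.17 = 0.25^-0.17 = 1.266
D = 0.0112 × 1.670 × 10^6 × 1.266 = 23679 m
   = 23.68 km

D ≈ 23.7 km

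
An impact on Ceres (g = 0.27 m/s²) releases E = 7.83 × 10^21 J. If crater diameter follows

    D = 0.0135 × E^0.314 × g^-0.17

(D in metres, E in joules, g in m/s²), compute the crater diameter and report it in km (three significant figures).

D ≈ 126 km

E^0.314 = (7.83 × 10^21)^0.314 = 7.493 × 10^6
g^-0.17 = 0.27^-0.17 = 1.249
D = 0.0135 × 7.493 × 10^6 × 1.249 = 1.263 × 10^5 m
   = 126.3 km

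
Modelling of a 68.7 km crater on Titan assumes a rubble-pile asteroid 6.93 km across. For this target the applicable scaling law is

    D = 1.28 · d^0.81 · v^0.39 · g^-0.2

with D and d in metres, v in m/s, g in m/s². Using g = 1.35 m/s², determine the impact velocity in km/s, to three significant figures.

v ≈ 16.5 km/s

Rearranging for v: v = [D / (1.28 · 6930^0.81 · 1.35^-0.2)]^(1/0.39).
D = 68700 m.
6930^0.81 = 1291
1.35^-0.2 = 0.9417
Denominator = 1.28 × 1291 × 0.9417 = 1556
D / 1556 = 68700 / 1556 = 44.15
v = 44.15^(1/0.39) = 44.15^2.5641 = 16511 m/s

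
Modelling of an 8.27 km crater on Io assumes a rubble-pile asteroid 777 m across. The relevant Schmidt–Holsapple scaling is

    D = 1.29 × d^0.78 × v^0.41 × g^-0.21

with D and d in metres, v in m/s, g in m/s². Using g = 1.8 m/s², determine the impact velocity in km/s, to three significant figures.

Rearranging for v: v = [D / (1.29 · 777^0.78 · 1.8^-0.21)]^(1/0.41).
D = 8270 m.
777^0.78 = 179.7
1.8^-0.21 = 0.8839
Denominator = 1.29 × 179.7 × 0.8839 = 204.9
D / 204.9 = 8270 / 204.9 = 40.36
v = 40.36^(1/0.41) = 40.36^2.439 = 8259 m/s

v ≈ 8.26 km/s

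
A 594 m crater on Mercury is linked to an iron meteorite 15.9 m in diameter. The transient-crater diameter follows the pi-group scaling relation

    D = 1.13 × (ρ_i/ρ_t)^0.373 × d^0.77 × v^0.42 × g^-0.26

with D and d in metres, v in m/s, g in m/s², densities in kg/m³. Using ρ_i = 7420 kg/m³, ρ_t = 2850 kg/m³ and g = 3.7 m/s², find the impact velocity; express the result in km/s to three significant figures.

v ≈ 18.1 km/s

Rearranging for v: v = [D / (1.13 · (7420/2850)^0.373 · 15.9^0.77 · 3.7^-0.26)]^(1/0.42).
(7420/2850)^0.373 = 1.429
15.9^0.77 = 8.415
3.7^-0.26 = 0.7117
Denominator = 1.13 × 1.429 × 8.415 × 0.7117 = 9.671
D / 9.671 = 594 / 9.671 = 61.42
v = 61.42^(1/0.42) = 61.42^2.381 = 18112 m/s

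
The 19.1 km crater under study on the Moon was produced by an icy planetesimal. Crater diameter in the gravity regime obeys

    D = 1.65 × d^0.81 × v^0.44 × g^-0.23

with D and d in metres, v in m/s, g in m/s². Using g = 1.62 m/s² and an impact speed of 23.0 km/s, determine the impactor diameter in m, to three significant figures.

d ≈ 509 m

Rearranging for d: d = [D / (1.65 · 23000^0.44 · 1.62^-0.23)]^(1/0.81).
D = 19100 m.
23000^0.44 = 83.02
1.62^-0.23 = 0.8950
Denominator = 1.65 × 83.02 × 0.8950 = 122.6
D / 122.6 = 19100 / 122.6 = 155.8
d = 155.8^(1/0.81) = 155.8^1.2346 = 509.3 m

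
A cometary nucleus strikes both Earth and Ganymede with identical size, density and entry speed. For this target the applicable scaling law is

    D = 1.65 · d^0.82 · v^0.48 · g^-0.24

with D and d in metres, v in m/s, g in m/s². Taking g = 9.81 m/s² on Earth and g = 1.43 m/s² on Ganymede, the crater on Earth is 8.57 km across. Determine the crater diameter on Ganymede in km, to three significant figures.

All impactor-dependent factors cancel in the ratio, leaving D_Ganymede/D_Earth = (g_Ganymede/g_Earth)^-0.24.
(1.43/9.81)^-0.24 = 0.1458^-0.24 = 1.587
D_Ganymede = 1.587 × 8.57 km = 13.6 km

D ≈ 13.6 km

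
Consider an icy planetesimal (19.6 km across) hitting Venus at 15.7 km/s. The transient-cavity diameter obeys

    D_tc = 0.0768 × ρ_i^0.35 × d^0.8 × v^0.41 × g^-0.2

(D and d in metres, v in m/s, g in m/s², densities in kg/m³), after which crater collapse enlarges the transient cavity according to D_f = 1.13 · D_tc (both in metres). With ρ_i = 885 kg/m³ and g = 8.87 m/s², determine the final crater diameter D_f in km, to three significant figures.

D_f ≈ 86.0 km

In SI: d = 19600 m, v = 15700 m/s.
ρ_i^0.35 = 885^0.35 = 10.75
d^0.8 = 19600^0.8 = 2715
v^0.41 = 15700^0.41 = 52.52
g^-0.2 = 8.87^-0.2 = 0.6463
D_tc = 0.0768 × 10.75 × 2715 × 52.52 × 0.6463 = 76080 m
D_f = 1.13 × 76080 = 85970 m
     = 85.97 km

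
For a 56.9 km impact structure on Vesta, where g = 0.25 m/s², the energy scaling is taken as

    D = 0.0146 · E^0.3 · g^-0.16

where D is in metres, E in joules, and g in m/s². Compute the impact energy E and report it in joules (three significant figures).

Rearranging: E = [D / (0.0146 · g^-0.16)]^(1/0.3).
D = 56900 m.
g^-0.16 = 0.25^-0.16 = 1.248
D / (0.0146 × 1.248) = 56900 / (0.01822) = 3.123 × 10^6
E = (3.123 × 10^6)^3.3333 = 4.450 × 10^21 J

E ≈ 4.45 × 10^21 J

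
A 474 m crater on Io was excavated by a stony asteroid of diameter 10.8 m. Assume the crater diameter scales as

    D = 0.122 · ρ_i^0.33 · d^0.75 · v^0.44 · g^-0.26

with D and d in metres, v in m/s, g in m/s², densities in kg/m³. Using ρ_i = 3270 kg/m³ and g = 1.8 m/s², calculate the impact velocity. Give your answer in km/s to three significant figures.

Rearranging for v: v = [D / (0.122 · 3270^0.33 · 10.8^0.75 · 1.8^-0.26)]^(1/0.44).
3270^0.33 = 14.45
10.8^0.75 = 5.958
1.8^-0.26 = 0.8583
Denominator = 0.122 × 14.45 × 5.958 × 0.8583 = 9.015
D / 9.015 = 474 / 9.015 = 52.58
v = 52.58^(1/0.44) = 52.58^2.2727 = 8145 m/s

v ≈ 8.15 km/s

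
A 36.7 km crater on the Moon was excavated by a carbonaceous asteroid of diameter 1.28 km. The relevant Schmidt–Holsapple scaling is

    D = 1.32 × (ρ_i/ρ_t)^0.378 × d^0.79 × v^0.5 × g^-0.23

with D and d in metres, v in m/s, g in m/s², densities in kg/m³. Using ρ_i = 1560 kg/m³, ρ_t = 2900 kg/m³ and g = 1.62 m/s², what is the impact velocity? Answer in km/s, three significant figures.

Rearranging for v: v = [D / (1.32 · (1560/2900)^0.378 · 1280^0.79 · 1.62^-0.23)]^(1/0.5).
D = 36700 m.
(1560/2900)^0.378 = 0.7911
1280^0.79 = 284.9
1.62^-0.23 = 0.8950
Denominator = 1.32 × 0.7911 × 284.9 × 0.8950 = 266.3
D / 266.3 = 36700 / 266.3 = 137.8
v = 137.8^(1/0.5) = 137.8^2 = 18989 m/s

v ≈ 19.0 km/s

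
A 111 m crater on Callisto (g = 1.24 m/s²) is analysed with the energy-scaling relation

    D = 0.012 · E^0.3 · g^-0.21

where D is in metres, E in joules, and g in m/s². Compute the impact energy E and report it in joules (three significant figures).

Rearranging: E = [D / (0.012 · g^-0.21)]^(1/0.3).
g^-0.21 = 1.24^-0.21 = 0.9558
D / (0.012 × 0.9558) = 111 / (0.01147) = 9.677 × 10^3
E = (9.677 × 10^3)^3.3333 = 1.930 × 10^13 J

E ≈ 1.93 × 10^13 J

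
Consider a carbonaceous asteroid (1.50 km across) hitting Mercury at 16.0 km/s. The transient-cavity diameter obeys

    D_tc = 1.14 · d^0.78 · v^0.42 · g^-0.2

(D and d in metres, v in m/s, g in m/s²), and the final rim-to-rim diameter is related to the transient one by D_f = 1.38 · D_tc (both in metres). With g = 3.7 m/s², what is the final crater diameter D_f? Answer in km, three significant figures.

D_f ≈ 21.2 km

In SI: d = 1500 m, v = 16000 m/s.
d^0.78 = 1500^0.78 = 300.2
v^0.42 = 16000^0.42 = 58.31
g^-0.2 = 3.7^-0.2 = 0.7698
D_tc = 1.14 × 300.2 × 58.31 × 0.7698 = 15360 m
D_f = 1.38 × 15360 = 21197 m
     = 21.20 km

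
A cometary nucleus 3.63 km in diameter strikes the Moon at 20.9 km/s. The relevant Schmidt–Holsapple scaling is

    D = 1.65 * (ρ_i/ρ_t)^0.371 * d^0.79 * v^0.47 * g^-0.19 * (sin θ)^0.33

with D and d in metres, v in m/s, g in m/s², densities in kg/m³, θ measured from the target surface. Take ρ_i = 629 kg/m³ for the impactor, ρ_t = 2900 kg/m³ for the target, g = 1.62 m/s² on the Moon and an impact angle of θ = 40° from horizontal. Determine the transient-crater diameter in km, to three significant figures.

D ≈ 51.4 km

In SI units: d = 3630 m, v = 20900 m/s.
(ρ_i/ρ_t)^0.371 = (629/2900)^0.371 = 0.5672
d^0.79 = 3630^0.79 = 649.1
v^0.47 = 20900^0.47 = 107.3
g^-0.19 = 1.62^-0.19 = 0.9124
(sin 40°)^0.33 = 0.6428^0.33 = 0.8643
D = 1.65 × 0.5672 × 649.1 × 107.3 × 0.9124 × 0.8643 = 51402 m
   = 51.40 km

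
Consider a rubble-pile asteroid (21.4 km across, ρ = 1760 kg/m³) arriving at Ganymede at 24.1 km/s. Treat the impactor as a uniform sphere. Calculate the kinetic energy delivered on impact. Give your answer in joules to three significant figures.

d = 21400 m; v = 24100 m/s.
Mass m = (π/6) ρ d³ = (π/6) × 1760 × (21400)³ = 9.031 × 10^15 kg
E = ½ m v² = 0.5 × 9.031 × 10^15 × (24100)² = 2.623 × 10^24 J

E ≈ 2.62 × 10^24 J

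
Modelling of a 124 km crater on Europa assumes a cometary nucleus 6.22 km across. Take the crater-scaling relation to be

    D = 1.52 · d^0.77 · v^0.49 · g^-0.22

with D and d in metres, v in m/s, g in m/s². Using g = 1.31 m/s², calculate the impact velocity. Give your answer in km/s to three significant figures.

v ≈ 13.0 km/s

Rearranging for v: v = [D / (1.52 · 6220^0.77 · 1.31^-0.22)]^(1/0.49).
D = 124000 m.
6220^0.77 = 834.1
1.31^-0.22 = 0.9423
Denominator = 1.52 × 834.1 × 0.9423 = 1195
D / 1195 = 124000 / 1195 = 103.8
v = 103.8^(1/0.49) = 103.8^2.0408 = 13021 m/s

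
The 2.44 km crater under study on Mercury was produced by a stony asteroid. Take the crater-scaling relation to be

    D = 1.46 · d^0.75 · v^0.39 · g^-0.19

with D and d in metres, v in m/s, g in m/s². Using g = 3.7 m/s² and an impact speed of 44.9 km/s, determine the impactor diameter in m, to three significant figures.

Rearranging for d: d = [D / (1.46 · 44900^0.39 · 3.7^-0.19)]^(1/0.75).
D = 2440 m.
44900^0.39 = 65.22
3.7^-0.19 = 0.7799
Denominator = 1.46 × 65.22 × 0.7799 = 74.26
D / 74.26 = 2440 / 74.26 = 32.86
d = 32.86^(1/0.75) = 32.86^1.3333 = 105.2 m

d ≈ 105 m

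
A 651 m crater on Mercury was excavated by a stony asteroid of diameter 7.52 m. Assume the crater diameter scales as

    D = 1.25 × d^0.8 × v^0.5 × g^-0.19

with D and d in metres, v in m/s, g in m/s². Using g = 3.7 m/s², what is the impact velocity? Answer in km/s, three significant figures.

v ≈ 17.7 km/s

Rearranging for v: v = [D / (1.25 · 7.52^0.8 · 3.7^-0.19)]^(1/0.5).
7.52^0.8 = 5.023
3.7^-0.19 = 0.7799
Denominator = 1.25 × 5.023 × 0.7799 = 4.897
D / 4.897 = 651 / 4.897 = 132.9
v = 132.9^(1/0.5) = 132.9^2 = 17662 m/s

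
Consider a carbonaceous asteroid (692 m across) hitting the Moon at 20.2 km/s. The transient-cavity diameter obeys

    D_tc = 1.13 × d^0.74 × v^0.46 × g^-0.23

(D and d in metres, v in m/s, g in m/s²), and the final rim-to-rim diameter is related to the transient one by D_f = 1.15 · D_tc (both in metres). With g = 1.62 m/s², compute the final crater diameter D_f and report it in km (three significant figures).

v = 20200 m/s.
d^0.74 = 692^0.74 = 126.4
v^0.46 = 20200^0.46 = 95.60
g^-0.23 = 1.62^-0.23 = 0.8950
D_tc = 1.13 × 126.4 × 95.60 × 0.8950 = 12220 m
D_f = 1.15 × 12220 = 14053 m
     = 14.05 km

D_f ≈ 14.1 km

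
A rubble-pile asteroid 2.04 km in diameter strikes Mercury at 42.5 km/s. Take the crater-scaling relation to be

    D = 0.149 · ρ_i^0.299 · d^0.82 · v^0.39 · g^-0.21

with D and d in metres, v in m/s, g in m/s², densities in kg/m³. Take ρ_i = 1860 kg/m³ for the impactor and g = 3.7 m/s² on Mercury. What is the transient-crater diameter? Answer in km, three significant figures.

D ≈ 35.5 km

In SI units: d = 2040 m, v = 42500 m/s.
ρ_i^0.299 = 1860^0.299 = 9.497
d^0.82 = 2040^0.82 = 517.5
v^0.39 = 42500^0.39 = 63.84
g^-0.21 = 3.7^-0.21 = 0.7598
D = 0.149 × 9.497 × 517.5 × 63.84 × 0.7598 = 35520 m
   = 35.52 km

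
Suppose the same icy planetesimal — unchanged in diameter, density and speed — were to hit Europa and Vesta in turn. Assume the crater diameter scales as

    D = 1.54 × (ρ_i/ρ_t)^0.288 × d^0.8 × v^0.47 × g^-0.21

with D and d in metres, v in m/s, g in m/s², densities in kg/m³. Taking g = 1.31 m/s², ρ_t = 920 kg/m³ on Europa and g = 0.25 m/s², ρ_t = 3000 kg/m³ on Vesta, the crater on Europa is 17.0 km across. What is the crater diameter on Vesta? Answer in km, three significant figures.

D ≈ 17.1 km

The impactor-only factors (d, v, ρ_i) cancel in the ratio, leaving D_Vesta/D_Europa = (g_Vesta/g_Europa)^-0.21 · (ρ_t,Europa/ρ_t,Vesta)^0.288.
(0.25/1.31)^-0.21 = 0.1908^-0.21 = 1.416
(920/3000)^0.288 = 0.3067^0.288 = 0.7115
Ratio = 1.416 × 0.7115 = 1.007
D_Vesta = 1.007 × 17.0 km = 17.1 km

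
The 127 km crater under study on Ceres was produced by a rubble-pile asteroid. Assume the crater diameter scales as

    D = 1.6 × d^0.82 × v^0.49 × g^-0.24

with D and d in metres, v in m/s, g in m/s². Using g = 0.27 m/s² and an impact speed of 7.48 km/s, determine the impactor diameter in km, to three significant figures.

d ≈ 3.12 km

Rearranging for d: d = [D / (1.6 · 7480^0.49 · 0.27^-0.24)]^(1/0.82).
D = 127000 m.
7480^0.49 = 79.11
0.27^-0.24 = 1.369
Denominator = 1.6 × 79.11 × 1.369 = 173.3
D / 173.3 = 127000 / 173.3 = 732.8
d = 732.8^(1/0.82) = 732.8^1.2195 = 3118 m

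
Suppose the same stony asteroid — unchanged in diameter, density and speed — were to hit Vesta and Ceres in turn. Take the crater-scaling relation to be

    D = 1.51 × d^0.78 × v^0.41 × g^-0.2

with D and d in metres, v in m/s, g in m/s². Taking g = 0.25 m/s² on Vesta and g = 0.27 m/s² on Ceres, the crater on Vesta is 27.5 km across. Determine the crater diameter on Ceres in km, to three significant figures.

All impactor-dependent factors cancel in the ratio, leaving D_Ceres/D_Vesta = (g_Ceres/g_Vesta)^-0.2.
(0.27/0.25)^-0.2 = 1.080^-0.2 = 0.9847
D_Ceres = 0.9847 × 27.5 km = 27.1 km

D ≈ 27.1 km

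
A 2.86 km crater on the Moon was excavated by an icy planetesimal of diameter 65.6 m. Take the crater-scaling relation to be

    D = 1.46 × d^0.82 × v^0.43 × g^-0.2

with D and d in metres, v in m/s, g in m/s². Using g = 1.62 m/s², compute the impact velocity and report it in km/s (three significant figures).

v ≈ 19.4 km/s

Rearranging for v: v = [D / (1.46 · 65.6^0.82 · 1.62^-0.2)]^(1/0.43).
D = 2860 m.
65.6^0.82 = 30.89
1.62^-0.2 = 0.9080
Denominator = 1.46 × 30.89 × 0.9080 = 40.95
D / 40.95 = 2860 / 40.95 = 69.84
v = 69.84^(1/0.43) = 69.84^2.3256 = 19438 m/s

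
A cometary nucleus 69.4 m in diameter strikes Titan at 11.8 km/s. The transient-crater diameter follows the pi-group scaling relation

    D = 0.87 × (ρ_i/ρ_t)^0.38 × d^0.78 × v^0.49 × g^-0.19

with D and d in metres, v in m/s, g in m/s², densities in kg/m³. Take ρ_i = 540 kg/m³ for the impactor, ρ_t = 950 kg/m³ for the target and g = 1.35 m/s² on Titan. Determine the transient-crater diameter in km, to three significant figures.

In SI units: v = 11800 m/s.
(ρ_i/ρ_t)^0.38 = (540/950)^0.38 = 0.8068
d^0.78 = 69.4^0.78 = 27.31
v^0.49 = 11800^0.49 = 98.91
g^-0.19 = 1.35^-0.19 = 0.9446
D = 0.87 × 0.8068 × 27.31 × 98.91 × 0.9446 = 1791 m
   = 1.791 km

D ≈ 1.79 km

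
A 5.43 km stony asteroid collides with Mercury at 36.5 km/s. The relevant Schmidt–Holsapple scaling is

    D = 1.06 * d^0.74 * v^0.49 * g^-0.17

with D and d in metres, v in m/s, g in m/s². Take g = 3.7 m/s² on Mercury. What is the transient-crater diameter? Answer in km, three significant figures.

D ≈ 84.7 km

In SI units: d = 5430 m, v = 36500 m/s.
d^0.74 = 5430^0.74 = 580.4
v^0.49 = 36500^0.49 = 172.0
g^-0.17 = 3.7^-0.17 = 0.8006
D = 1.06 × 580.4 × 172.0 × 0.8006 = 84718 m
   = 84.72 km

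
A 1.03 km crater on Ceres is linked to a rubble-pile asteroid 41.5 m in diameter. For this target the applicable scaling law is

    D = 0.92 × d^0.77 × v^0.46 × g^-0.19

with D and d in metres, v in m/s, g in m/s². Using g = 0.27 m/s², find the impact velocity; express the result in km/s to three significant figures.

v ≈ 4.84 km/s

Rearranging for v: v = [D / (0.92 · 41.5^0.77 · 0.27^-0.19)]^(1/0.46).
D = 1030 m.
41.5^0.77 = 17.62
0.27^-0.19 = 1.282
Denominator = 0.92 × 17.62 × 1.282 = 20.78
D / 20.78 = 1030 / 20.78 = 49.57
v = 49.57^(1/0.46) = 49.57^2.1739 = 4844 m/s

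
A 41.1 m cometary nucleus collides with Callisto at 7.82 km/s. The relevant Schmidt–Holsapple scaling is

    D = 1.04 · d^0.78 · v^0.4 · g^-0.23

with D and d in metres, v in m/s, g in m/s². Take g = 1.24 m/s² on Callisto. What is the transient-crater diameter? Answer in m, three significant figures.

In SI units: v = 7820 m/s.
d^0.78 = 41.1^0.78 = 18.15
v^0.4 = 7820^0.4 = 36.08
g^-0.23 = 1.24^-0.23 = 0.9517
D = 1.04 × 18.15 × 36.08 × 0.9517 = 648.2 m

D ≈ 648 m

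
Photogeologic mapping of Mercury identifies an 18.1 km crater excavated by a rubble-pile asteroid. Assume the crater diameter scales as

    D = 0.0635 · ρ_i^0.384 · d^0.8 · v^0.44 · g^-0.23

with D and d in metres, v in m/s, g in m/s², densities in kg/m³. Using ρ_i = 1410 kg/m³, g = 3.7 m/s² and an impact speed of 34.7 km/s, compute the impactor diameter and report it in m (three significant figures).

Rearranging for d: d = [D / (0.0635 · 1410^0.384 · 34700^0.44 · 3.7^-0.23)]^(1/0.8).
D = 18100 m.
1410^0.384 = 16.19
34700^0.44 = 99.48
3.7^-0.23 = 0.7401
Denominator = 0.0635 × 16.19 × 99.48 × 0.7401 = 75.69
D / 75.69 = 18100 / 75.69 = 239.1
d = 239.1^(1/0.8) = 239.1^1.25 = 940.2 m

d ≈ 940 m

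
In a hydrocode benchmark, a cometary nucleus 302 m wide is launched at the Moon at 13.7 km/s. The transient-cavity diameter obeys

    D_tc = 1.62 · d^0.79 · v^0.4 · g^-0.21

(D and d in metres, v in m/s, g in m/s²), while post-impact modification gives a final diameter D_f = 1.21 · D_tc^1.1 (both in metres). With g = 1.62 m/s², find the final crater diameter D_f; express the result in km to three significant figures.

v = 13700 m/s.
d^0.79 = 302^0.79 = 91.03
v^0.4 = 13700^0.4 = 45.15
g^-0.21 = 1.62^-0.21 = 0.9037
D_tc = 1.62 × 91.03 × 45.15 × 0.9037 = 6017 m
D_f = 1.21 × (6017)^1.1 = 17382 m
     = 17.38 km

D_f ≈ 17.4 km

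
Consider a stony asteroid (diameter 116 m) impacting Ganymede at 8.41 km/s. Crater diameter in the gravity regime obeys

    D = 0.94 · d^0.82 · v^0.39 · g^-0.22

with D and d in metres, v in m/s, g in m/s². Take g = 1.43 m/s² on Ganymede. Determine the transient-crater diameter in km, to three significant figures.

D ≈ 1.45 km

In SI units: v = 8410 m/s.
d^0.82 = 116^0.82 = 49.30
v^0.39 = 8410^0.39 = 33.94
g^-0.22 = 1.43^-0.22 = 0.9243
D = 0.94 × 49.30 × 33.94 × 0.9243 = 1454 m
   = 1.454 km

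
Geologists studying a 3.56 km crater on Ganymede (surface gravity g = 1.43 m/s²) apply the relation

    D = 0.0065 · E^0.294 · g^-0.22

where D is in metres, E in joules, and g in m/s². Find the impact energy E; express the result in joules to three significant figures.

Rearranging: E = [D / (0.0065 · g^-0.22)]^(1/0.294).
D = 3560 m.
g^-0.22 = 1.43^-0.22 = 0.9243
D / (0.0065 × 0.9243) = 3560 / (6.008 × 10^-3) = 5.925 × 10^5
E = (5.925 × 10^5)^3.4014 = 4.317 × 10^19 J

E ≈ 4.32 × 10^19 J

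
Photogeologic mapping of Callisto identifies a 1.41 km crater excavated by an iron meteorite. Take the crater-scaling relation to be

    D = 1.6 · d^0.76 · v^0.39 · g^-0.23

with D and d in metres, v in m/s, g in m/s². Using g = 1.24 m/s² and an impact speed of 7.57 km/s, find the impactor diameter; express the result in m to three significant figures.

d ≈ 81.8 m

Rearranging for d: d = [D / (1.6 · 7570^0.39 · 1.24^-0.23)]^(1/0.76).
D = 1410 m.
7570^0.39 = 32.57
1.24^-0.23 = 0.9517
Denominator = 1.6 × 32.57 × 0.9517 = 49.59
D / 49.59 = 1410 / 49.59 = 28.43
d = 28.43^(1/0.76) = 28.43^1.3158 = 81.82 m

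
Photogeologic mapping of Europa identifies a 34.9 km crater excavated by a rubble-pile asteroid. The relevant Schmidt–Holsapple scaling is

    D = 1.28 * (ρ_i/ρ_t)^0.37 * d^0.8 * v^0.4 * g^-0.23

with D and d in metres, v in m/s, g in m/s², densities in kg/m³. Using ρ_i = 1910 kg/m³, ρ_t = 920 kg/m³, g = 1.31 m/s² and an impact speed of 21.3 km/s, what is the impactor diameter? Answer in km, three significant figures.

d ≈ 1.85 km

Rearranging for d: d = [D / (1.28 · (1910/920)^0.37 · 21300^0.4 · 1.31^-0.23)]^(1/0.8).
D = 34900 m.
(1910/920)^0.37 = 1.310
21300^0.4 = 53.87
1.31^-0.23 = 0.9398
Denominator = 1.28 × 1.310 × 53.87 × 0.9398 = 84.89
D / 84.89 = 34900 / 84.89 = 411.1
d = 411.1^(1/0.8) = 411.1^1.25 = 1851 m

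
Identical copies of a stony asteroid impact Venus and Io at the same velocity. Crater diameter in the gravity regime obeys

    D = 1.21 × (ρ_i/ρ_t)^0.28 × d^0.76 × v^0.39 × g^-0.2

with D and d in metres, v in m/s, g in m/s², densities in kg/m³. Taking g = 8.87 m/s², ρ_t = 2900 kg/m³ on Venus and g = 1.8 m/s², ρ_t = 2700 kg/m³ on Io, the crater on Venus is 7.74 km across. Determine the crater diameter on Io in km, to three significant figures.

D ≈ 10.9 km

The impactor-only factors (d, v, ρ_i) cancel in the ratio, leaving D_Io/D_Venus = (g_Io/g_Venus)^-0.2 · (ρ_t,Venus/ρ_t,Io)^0.28.
(1.8/8.87)^-0.2 = 0.2029^-0.2 = 1.376
(2900/2700)^0.28 = 1.074^0.28 = 1.020
Ratio = 1.376 × 1.020 = 1.404
D_Io = 1.404 × 7.74 km = 10.9 km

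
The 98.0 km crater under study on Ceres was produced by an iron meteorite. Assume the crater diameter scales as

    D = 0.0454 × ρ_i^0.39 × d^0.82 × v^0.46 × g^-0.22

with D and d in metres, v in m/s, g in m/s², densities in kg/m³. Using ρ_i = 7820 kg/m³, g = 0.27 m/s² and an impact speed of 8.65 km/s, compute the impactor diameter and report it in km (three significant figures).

d ≈ 3.25 km

Rearranging for d: d = [D / (0.0454 · 7820^0.39 · 8650^0.46 · 0.27^-0.22)]^(1/0.82).
D = 98000 m.
7820^0.39 = 32.99
8650^0.46 = 64.72
0.27^-0.22 = 1.334
Denominator = 0.0454 × 32.99 × 64.72 × 1.334 = 129.3
D / 129.3 = 98000 / 129.3 = 757.9
d = 757.9^(1/0.82) = 757.9^1.2195 = 3249 m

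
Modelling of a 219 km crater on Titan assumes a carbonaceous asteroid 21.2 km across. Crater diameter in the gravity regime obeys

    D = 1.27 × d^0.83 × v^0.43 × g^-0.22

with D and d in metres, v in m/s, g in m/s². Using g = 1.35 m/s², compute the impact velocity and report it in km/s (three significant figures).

v ≈ 7.84 km/s

Rearranging for v: v = [D / (1.27 · 21200^0.83 · 1.35^-0.22)]^(1/0.43).
D = 219000 m.
21200^0.83 = 3898
1.35^-0.22 = 0.9361
Denominator = 1.27 × 3898 × 0.9361 = 4634
D / 4634 = 219000 / 4634 = 47.26
v = 47.26^(1/0.43) = 47.26^2.3256 = 7838 m/s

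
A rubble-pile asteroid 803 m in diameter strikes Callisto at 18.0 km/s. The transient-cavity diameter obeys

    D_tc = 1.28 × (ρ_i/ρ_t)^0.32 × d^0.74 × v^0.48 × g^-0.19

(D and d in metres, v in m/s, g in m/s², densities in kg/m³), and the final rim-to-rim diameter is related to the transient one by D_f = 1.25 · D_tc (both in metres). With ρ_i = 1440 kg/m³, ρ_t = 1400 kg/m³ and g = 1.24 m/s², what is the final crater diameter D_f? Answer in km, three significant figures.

D_f ≈ 24.1 km

v = 18000 m/s.
(ρ_i/ρ_t)^0.32 = (1440/1400)^0.32 = 1.009
d^0.74 = 803^0.74 = 141.1
v^0.48 = 18000^0.48 = 110.3
g^-0.19 = 1.24^-0.19 = 0.9600
D_tc = 1.28 × 1.009 × 141.1 × 110.3 × 0.9600 = 19300 m
D_f = 1.25 × 19300 = 24125 m
     = 24.12 km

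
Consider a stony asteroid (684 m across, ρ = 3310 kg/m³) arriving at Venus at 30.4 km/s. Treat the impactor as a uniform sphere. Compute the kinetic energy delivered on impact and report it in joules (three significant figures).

v = 30400 m/s.
Mass m = (π/6) ρ d³ = (π/6) × 3310 × (684)³ = 5.546 × 10^11 kg
E = ½ m v² = 0.5 × 5.546 × 10^11 × (30400)² = 2.563 × 10^20 J

E ≈ 2.56 × 10^20 J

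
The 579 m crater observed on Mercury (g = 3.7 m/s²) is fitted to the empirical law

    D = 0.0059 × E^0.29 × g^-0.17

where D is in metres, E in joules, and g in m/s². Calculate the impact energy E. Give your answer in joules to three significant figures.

Rearranging: E = [D / (0.0059 · g^-0.17)]^(1/0.29).
g^-0.17 = 3.7^-0.17 = 0.8006
D / (0.0059 × 0.8006) = 579 / (4.724 × 10^-3) = 1.226 × 10^5
E = (1.226 × 10^5)^3.4483 = 3.521 × 10^17 J

E ≈ 3.52 × 10^17 J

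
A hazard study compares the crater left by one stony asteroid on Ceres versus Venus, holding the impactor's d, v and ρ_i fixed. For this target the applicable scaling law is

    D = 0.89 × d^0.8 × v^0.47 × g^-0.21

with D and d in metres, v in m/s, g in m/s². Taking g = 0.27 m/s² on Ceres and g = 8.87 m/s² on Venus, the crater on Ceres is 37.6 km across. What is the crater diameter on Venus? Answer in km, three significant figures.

D ≈ 18.1 km

All impactor-dependent factors cancel in the ratio, leaving D_Venus/D_Ceres = (g_Venus/g_Ceres)^-0.21.
(8.87/0.27)^-0.21 = 32.85^-0.21 = 0.4803
D_Venus = 0.4803 × 37.6 km = 18.1 km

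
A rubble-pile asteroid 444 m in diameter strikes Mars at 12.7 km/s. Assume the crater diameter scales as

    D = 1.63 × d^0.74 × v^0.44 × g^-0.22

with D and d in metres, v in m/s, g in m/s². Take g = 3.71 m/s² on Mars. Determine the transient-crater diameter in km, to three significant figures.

In SI units: v = 12700 m/s.
d^0.74 = 444^0.74 = 91.00
v^0.44 = 12700^0.44 = 63.93
g^-0.22 = 3.71^-0.22 = 0.7494
D = 1.63 × 91.00 × 63.93 × 0.7494 = 7106 m
   = 7.106 km

D ≈ 7.11 km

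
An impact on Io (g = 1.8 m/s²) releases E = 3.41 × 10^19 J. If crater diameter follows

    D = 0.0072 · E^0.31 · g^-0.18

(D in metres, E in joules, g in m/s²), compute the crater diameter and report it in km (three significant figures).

E^0.31 = (3.41 × 10^19)^0.31 = 1.135 × 10^6
g^-0.18 = 1.8^-0.18 = 0.8996
D = 0.0072 × 1.135 × 10^6 × 0.8996 = 7352 m
   = 7.352 km

D ≈ 7.35 km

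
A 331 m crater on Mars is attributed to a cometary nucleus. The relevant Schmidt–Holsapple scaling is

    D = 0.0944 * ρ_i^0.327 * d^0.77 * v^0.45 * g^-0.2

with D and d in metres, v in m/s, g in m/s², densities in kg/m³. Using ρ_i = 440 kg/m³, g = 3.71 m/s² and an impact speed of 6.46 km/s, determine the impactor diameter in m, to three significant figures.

Rearranging for d: d = [D / (0.0944 · 440^0.327 · 6460^0.45 · 3.71^-0.2)]^(1/0.77).
440^0.327 = 7.318
6460^0.45 = 51.83
3.71^-0.2 = 0.7694
Denominator = 0.0944 × 7.318 × 51.83 × 0.7694 = 27.55
D / 27.55 = 331 / 27.55 = 12.01
d = 12.01^(1/0.77) = 12.01^1.2987 = 25.23 m

d ≈ 25.2 m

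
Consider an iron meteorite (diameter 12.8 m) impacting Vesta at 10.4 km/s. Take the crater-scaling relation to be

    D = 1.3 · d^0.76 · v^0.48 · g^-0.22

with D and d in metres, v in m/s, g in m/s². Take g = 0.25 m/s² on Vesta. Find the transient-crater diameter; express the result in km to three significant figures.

D ≈ 1.04 km

In SI units: v = 10400 m/s.
d^0.76 = 12.8^0.76 = 6.942
v^0.48 = 10400^0.48 = 84.76
g^-0.22 = 0.25^-0.22 = 1.357
D = 1.3 × 6.942 × 84.76 × 1.357 = 1038 m
   = 1.038 km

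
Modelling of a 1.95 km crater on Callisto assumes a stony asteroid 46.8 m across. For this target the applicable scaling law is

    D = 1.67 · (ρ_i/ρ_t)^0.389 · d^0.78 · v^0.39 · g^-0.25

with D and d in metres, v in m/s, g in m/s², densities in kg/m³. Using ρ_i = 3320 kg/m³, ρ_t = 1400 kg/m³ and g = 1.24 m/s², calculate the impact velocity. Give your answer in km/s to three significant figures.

Rearranging for v: v = [D / (1.67 · (3320/1400)^0.389 · 46.8^0.78 · 1.24^-0.25)]^(1/0.39).
D = 1950 m.
(3320/1400)^0.389 = 1.399
46.8^0.78 = 20.08
1.24^-0.25 = 0.9476
Denominator = 1.67 × 1.399 × 20.08 × 0.9476 = 44.46
D / 44.46 = 1950 / 44.46 = 43.86
v = 43.86^(1/0.39) = 43.86^2.5641 = 16234 m/s

v ≈ 16.2 km/s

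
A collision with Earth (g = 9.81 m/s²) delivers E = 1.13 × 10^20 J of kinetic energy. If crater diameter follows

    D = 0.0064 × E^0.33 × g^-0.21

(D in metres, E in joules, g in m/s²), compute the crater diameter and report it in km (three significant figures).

D ≈ 16.4 km

E^0.33 = (1.13 × 10^20)^0.33 = 4.145 × 10^6
g^-0.21 = 9.81^-0.21 = 0.6191
D = 0.0064 × 4.145 × 10^6 × 0.6191 = 16423 m
   = 16.42 km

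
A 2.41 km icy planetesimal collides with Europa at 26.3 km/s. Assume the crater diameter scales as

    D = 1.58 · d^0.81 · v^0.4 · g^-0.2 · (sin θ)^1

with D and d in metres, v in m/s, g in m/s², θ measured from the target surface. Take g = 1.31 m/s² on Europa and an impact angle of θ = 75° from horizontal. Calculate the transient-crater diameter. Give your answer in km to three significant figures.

In SI units: d = 2410 m, v = 26300 m/s.
d^0.81 = 2410^0.81 = 548.8
v^0.4 = 26300^0.4 = 58.61
g^-0.2 = 1.31^-0.2 = 0.9474
(sin 75°)^1 = 0.9659^1 = 0.9659
D = 1.58 × 548.8 × 58.61 × 0.9474 × 0.9659 = 46506 m
   = 46.51 km

D ≈ 46.5 km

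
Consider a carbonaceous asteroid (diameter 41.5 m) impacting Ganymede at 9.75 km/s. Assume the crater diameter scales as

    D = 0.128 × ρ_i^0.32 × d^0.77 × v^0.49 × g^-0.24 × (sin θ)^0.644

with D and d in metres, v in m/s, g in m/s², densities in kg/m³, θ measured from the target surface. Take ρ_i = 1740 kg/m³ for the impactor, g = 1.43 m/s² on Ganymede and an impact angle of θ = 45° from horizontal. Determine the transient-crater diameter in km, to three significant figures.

In SI units: v = 9750 m/s.
ρ_i^0.32 = 1740^0.32 = 10.89
d^0.77 = 41.5^0.77 = 17.62
v^0.49 = 9750^0.49 = 90.08
g^-0.24 = 1.43^-0.24 = 0.9177
(sin 45°)^0.644 = 0.7071^0.644 = 0.8000
D = 0.128 × 10.89 × 17.62 × 90.08 × 0.9177 × 0.8000 = 1624 m
   = 1.624 km

D ≈ 1.62 km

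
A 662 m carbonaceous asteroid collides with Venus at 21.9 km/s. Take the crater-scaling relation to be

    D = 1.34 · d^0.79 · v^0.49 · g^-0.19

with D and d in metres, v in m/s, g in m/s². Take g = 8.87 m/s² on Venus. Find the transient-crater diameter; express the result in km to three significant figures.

In SI units: v = 21900 m/s.
d^0.79 = 662^0.79 = 169.2
v^0.49 = 21900^0.49 = 133.9
g^-0.19 = 8.87^-0.19 = 0.6605
D = 1.34 × 169.2 × 133.9 × 0.6605 = 20052 m
   = 20.05 km

D ≈ 20.1 km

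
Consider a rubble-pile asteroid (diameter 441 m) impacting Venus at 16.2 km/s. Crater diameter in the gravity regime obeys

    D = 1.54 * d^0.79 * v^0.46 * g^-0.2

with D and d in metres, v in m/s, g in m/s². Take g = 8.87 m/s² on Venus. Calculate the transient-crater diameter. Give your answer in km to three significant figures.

D ≈ 10.6 km

In SI units: v = 16200 m/s.
d^0.79 = 441^0.79 = 122.8
v^0.46 = 16200^0.46 = 86.37
g^-0.2 = 8.87^-0.2 = 0.6463
D = 1.54 × 122.8 × 86.37 × 0.6463 = 10556 m
   = 10.56 km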